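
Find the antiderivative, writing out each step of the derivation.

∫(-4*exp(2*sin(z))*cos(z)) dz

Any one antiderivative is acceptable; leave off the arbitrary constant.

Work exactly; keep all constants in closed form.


Step 1. Substitute u = sin(z), turning ∫(-4*exp(2*sin(z))*cos(z)) dz into ∫(-4*exp(2*u)) du: now ∫(-4*exp(2*u)) du.
Step 2. Evaluate the standard form: now -2*exp(2*u).
Step 3. Substitute back u = sin(z): now -2*exp(2*sin(z)).
Answer: -2*exp(2*sin(z)).


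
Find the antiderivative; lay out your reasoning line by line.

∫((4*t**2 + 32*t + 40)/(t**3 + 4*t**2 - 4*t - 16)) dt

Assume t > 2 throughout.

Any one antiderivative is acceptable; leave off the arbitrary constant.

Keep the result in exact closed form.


Step 1. Decompose ∫((4*t**2 + 32*t + 40)/(t**3 + 4*t**2 - 4*t - 16)) dt by partial fractions, (4*t**2 + 32*t + 40)/(t**3 + 4*t**2 - 4*t - 16) = -2/(t + 4) + 1/(t + 2) + 5/(t - 2): now ∫(5/(t - 2)) dt + ∫(1/(t + 2)) dt + ∫(-2/(t + 4)) dt.
Step 2. Evaluate the standard form [assuming t > 2]: now 5*log(t - 2) + ∫(1/(t + 2)) dt + ∫(-2/(t + 4)) dt.
Step 3. Evaluate the standard form [assuming t > -4]: now 5*log(t - 2) - 2*log(t + 4) + ∫(1/(t + 2)) dt.
Step 4. Evaluate the standard form [assuming t > -2]: now 5*log(t - 2) + log(t + 2) - 2*log(t + 4).
Answer: 5*log(t - 2) + log(t + 2) - 2*log(t + 4).


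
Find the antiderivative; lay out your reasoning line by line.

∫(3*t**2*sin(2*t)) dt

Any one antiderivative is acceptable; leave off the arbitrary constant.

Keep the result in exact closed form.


Step 1. Integrate ∫(3*t**2*sin(2*t)) dt by parts with u = t**2, dv = (3*sin(2*t)) dt, so v = -3*cos(2*t)/2: now -3*t**2*cos(2*t)/2 + ∫(3*t*cos(2*t)) dt.
Step 2. Integrate ∫(3*t*cos(2*t)) dt by parts with u = t, dv = (3*cos(2*t)) dt, so v = 3*sin(2*t)/2: now -3*t**2*cos(2*t)/2 + 3*t*sin(2*t)/2 + ∫(-3*sin(2*t)/2) dt.
Step 3. Evaluate the standard form: now -3*t**2*cos(2*t)/2 + 3*t*sin(2*t)/2 + 3*cos(2*t)/4.
Answer: -3*t**2*cos(2*t)/2 + 3*t*sin(2*t)/2 + 3*cos(2*t)/4.


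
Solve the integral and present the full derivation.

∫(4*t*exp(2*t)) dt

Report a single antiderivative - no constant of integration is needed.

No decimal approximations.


Step 1. Integrate ∫(4*t*exp(2*t)) dt by parts with u = t, dv = (4*exp(2*t)) dt, so v = 2*exp(2*t): now 2*t*exp(2*t) + ∫(-2*exp(2*t)) dt.
Step 2. Evaluate the standard form: now 2*t*exp(2*t) - exp(2*t).
Answer: 2*t*exp(2*t) - exp(2*t).


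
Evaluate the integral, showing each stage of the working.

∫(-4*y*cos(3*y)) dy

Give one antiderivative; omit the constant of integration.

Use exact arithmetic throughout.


Step 1. Integrate ∫(-4*y*cos(3*y)) dy by parts with u = y, dv = (-4*cos(3*y)) dy, so v = -4*sin(3*y)/3: now -4*y*sin(3*y)/3 + ∫(4*sin(3*y)/3) dy.
Step 2. Evaluate the standard form: now -4*y*sin(3*y)/3 - 4*cos(3*y)/9.
Answer: -4*y*sin(3*y)/3 - 4*cos(3*y)/9.


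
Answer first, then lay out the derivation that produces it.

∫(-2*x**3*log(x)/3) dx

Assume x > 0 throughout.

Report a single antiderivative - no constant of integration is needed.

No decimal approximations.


The answer is -x**4*log(x)/6 + x**4/24.
Step 1. Integrate ∫(-2*x**3*log(x)/3) dx by parts with u = log(x), dv = (-2*x**3/3) dx, so v = -x**4/6 [assuming x > 0]: now -x**4*log(x)/6 + ∫(x**3/6) dx.
Step 2. Evaluate the standard form: now -x**4*log(x)/6 + x**4/24.
Answer: -x**4*log(x)/6 + x**4/24.


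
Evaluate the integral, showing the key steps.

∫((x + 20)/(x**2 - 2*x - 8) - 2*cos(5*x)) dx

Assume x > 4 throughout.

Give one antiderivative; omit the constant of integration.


Step 1. Rewrite: now ∫((x + 20)/(x**2 - 2*x - 8)) dx + ∫(-2*cos(5*x)) dx.
Step 2. Evaluate the standard form: now -2*sin(5*x)/5 + ∫((x + 20)/(x**2 - 2*x - 8)) dx.
Step 3. Decompose ∫((x + 20)/(x**2 - 2*x - 8)) dx by partial fractions, (x + 20)/(x**2 - 2*x - 8) = -3/(x + 2) + 4/(x - 4): now -2*sin(5*x)/5 + ∫(4/(x - 4)) dx + ∫(-3/(x + 2)) dx.
Step 4. Evaluate the standard form [assuming x > -2]: now -3*log(x + 2) - 2*sin(5*x)/5 + ∫(4/(x - 4)) dx.
Step 5. Evaluate the standard form [assuming x > 4]: now 4*log(x - 4) - 3*log(x + 2) - 2*sin(5*x)/5.
Answer: 4*log(x - 4) - 3*log(x + 2) - 2*sin(5*x)/5.


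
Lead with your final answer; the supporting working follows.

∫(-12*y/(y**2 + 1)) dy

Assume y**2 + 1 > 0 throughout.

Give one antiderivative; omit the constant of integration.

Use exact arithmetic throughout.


The answer is -6*log(y**2 + 1).
Step 1. Substitute u = y**2 + 1, turning ∫(-12*y/(y**2 + 1)) dy into ∫(-6/u) du: now ∫(-6/u) du.
Step 2. Evaluate the standard form [assuming u > 0]: now -6*log(u).
Step 3. Substitute back u = y**2 + 1: now -6*log(y**2 + 1).
Answer: -6*log(y**2 + 1).


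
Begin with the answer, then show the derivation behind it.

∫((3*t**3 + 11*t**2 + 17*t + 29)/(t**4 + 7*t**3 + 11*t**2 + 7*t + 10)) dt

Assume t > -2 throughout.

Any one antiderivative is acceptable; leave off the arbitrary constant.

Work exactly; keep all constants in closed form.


The answer is log(t + 2) + 2*log(t + 5) + 2*atan(t).
Step 1. Decompose ∫((3*t**3 + 11*t**2 + 17*t + 29)/(t**4 + 7*t**3 + 11*t**2 + 7*t + 10)) dt by partial fractions, (3*t**3 + 11*t**2 + 17*t + 29)/(t**4 + 7*t**3 + 11*t**2 + 7*t + 10) = 2/(t**2 + 1) + 2/(t + 5) + 1/(t + 2): now ∫(1/(t + 2)) dt + ∫(2/(t + 5)) dt + ∫(2/(t**2 + 1)) dt.
Step 2. Evaluate the standard form [assuming t > -5]: now 2*log(t + 5) + ∫(1/(t + 2)) dt + ∫(2/(t**2 + 1)) dt.
Step 3. Evaluate the standard form [assuming t > -2]: now log(t + 2) + 2*log(t + 5) + ∫(2/(t**2 + 1)) dt.
Step 4. Evaluate the standard form: now log(t + 2) + 2*log(t + 5) + 2*atan(t).
Answer: log(t + 2) + 2*log(t + 5) + 2*atan(t).


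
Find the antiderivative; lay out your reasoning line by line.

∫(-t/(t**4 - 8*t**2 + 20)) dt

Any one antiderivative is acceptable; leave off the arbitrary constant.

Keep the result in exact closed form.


Step 1. Substitute u = t**2 - 4, turning ∫(-t/(t**4 - 8*t**2 + 20)) dt into ∫(-1/(2*(u**2 + 4))) du: now ∫(-1/(2*(u**2 + 4))) du.
Step 2. Evaluate the standard form: now -atan(u/2)/4.
Step 3. Substitute back u = t**2 - 4: now -atan(t**2/2 - 2)/4.
Answer: -atan(t**2/2 - 2)/4.


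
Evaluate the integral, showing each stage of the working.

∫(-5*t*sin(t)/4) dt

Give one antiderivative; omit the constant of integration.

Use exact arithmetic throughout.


Step 1. Integrate ∫(-5*t*sin(t)/4) dt by parts with u = t, dv = (-5*sin(t)/4) dt, so v = 5*cos(t)/4: now 5*t*cos(t)/4 + ∫(-5*cos(t)/4) dt.
Step 2. Evaluate the standard form: now 5*t*cos(t)/4 - 5*sin(t)/4.
Answer: 5*t*cos(t)/4 - 5*sin(t)/4.


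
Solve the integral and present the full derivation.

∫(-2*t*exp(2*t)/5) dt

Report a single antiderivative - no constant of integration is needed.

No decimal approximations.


Step 1. Integrate ∫(-2*t*exp(2*t)/5) dt by parts with u = t, dv = (-2*exp(2*t)/5) dt, so v = -exp(2*t)/5: now -t*exp(2*t)/5 + ∫(exp(2*t)/5) dt.
Step 2. Evaluate the standard form: now -t*exp(2*t)/5 + exp(2*t)/10.
Answer: -t*exp(2*t)/5 + exp(2*t)/10.


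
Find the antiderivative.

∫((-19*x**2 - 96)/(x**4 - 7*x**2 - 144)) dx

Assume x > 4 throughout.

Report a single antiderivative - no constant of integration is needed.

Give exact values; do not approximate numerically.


Answer: -2*log(x - 4) + 2*log(x + 4) - atan(x/3).


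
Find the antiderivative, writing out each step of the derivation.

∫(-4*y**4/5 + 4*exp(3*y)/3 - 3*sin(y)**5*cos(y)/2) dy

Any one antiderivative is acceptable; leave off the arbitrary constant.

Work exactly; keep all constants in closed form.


Step 1. Rewrite: now ∫(-4*y**4/5) dy + ∫(-3*sin(y)**5*cos(y)/2) dy + ∫(4*exp(3*y)/3) dy.
Step 2. Evaluate the standard form: now 4*exp(3*y)/9 + ∫(-4*y**4/5) dy + ∫(-3*sin(y)**5*cos(y)/2) dy.
Step 3. Substitute u = sin(y), turning ∫(-3*sin(y)**5*cos(y)/2) dy into ∫(-3*u**5/2) du: now 4*exp(3*y)/9 + ∫(-3*u**5/2) du + ∫(-4*y**4/5) dy.
Step 4. Evaluate the standard form: now -u**6/4 + 4*exp(3*y)/9 + ∫(-4*y**4/5) dy.
Step 5. Substitute back u = sin(y): now 4*exp(3*y)/9 - sin(y)**6/4 + ∫(-4*y**4/5) dy.
Step 6. Evaluate the standard form: now -4*y**5/25 + 4*exp(3*y)/9 - sin(y)**6/4.
Answer: -4*y**5/25 + 4*exp(3*y)/9 - sin(y)**6/4.


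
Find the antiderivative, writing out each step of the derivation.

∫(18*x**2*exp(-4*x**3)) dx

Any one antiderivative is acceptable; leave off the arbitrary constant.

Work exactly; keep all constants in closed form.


Step 1. Substitute u = x**3, turning ∫(18*x**2*exp(-4*x**3)) dx into ∫(6*exp(-4*u)) du: now ∫(6*exp(-4*u)) du.
Step 2. Evaluate the standard form: now -3*exp(-4*u)/2.
Step 3. Substitute back u = x**3: now -3*exp(-4*x**3)/2.
Answer: -3*exp(-4*x**3)/2.


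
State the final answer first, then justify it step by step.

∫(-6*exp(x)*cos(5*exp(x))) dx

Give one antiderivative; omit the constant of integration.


The answer is -6*sin(5*exp(x))/5.
Step 1. Substitute u = exp(x), turning ∫(-6*exp(x)*cos(5*exp(x))) dx into ∫(-6*cos(5*u)) du: now ∫(-6*cos(5*u)) du.
Step 2. Evaluate the standard form: now -6*sin(5*u)/5.
Step 3. Substitute back u = exp(x): now -6*sin(5*exp(x))/5.
Answer: -6*sin(5*exp(x))/5.


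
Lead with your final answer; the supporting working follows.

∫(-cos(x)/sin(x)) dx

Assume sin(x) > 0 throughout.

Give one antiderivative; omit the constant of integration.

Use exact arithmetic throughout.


The answer is -log(sin(x)).
Step 1. Substitute u = sin(x), turning ∫(-cos(x)/sin(x)) dx into ∫(-1/u) du: now ∫(-1/u) du.
Step 2. Evaluate the standard form [assuming u > 0]: now -log(u).
Step 3. Substitute back u = sin(x): now -log(sin(x)).
Answer: -log(sin(x)).


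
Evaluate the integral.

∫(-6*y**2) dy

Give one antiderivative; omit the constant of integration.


Answer: -2*y**3.


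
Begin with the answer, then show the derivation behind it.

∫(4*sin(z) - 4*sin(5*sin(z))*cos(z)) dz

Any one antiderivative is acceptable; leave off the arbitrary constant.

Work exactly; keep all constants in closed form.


The answer is -4*cos(z) + 4*cos(5*sin(z))/5.
Step 1. Rewrite: now ∫(-4*sin(5*sin(z))*cos(z)) dz + ∫(4*sin(z)) dz.
Step 2. Substitute u = sin(z), turning ∫(-4*sin(5*sin(z))*cos(z)) dz into ∫(-4*sin(5*u)) du: now ∫(-4*sin(5*u)) du + ∫(4*sin(z)) dz.
Step 3. Evaluate the standard form: now 4*cos(5*u)/5 + ∫(4*sin(z)) dz.
Step 4. Substitute back u = sin(z): now 4*cos(5*sin(z))/5 + ∫(4*sin(z)) dz.
Step 5. Evaluate the standard form: now -4*cos(z) + 4*cos(5*sin(z))/5.
Answer: -4*cos(z) + 4*cos(5*sin(z))/5.


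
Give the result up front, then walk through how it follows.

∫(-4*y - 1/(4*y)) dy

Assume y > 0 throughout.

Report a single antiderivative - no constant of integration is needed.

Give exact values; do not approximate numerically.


The answer is -2*y**2 - log(y)/4.
Step 1. Rewrite: now ∫(-1/(4*y)) dy + ∫(-4*y) dy.
Step 2. Evaluate the standard form: now -2*y**2 + ∫(-1/(4*y)) dy.
Step 3. Evaluate the standard form [assuming y > 0]: now -2*y**2 - log(y)/4.
Answer: -2*y**2 - log(y)/4.


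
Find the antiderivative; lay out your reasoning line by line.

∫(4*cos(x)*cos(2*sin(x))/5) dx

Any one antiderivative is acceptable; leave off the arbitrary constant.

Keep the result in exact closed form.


Step 1. Substitute u = sin(x), turning ∫(4*cos(x)*cos(2*sin(x))/5) dx into ∫(4*cos(2*u)/5) du: now ∫(4*cos(2*u)/5) du.
Step 2. Evaluate the standard form: now 2*sin(2*u)/5.
Step 3. Substitute back u = sin(x): now 2*sin(2*sin(x))/5.
Answer: 2*sin(2*sin(x))/5.


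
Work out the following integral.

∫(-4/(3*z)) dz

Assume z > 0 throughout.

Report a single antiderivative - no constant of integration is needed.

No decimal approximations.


Answer: -4*log(z)/3.


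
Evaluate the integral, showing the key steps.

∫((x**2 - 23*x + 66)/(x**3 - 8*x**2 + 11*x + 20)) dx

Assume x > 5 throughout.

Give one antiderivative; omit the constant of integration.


Step 1. Decompose ∫((x**2 - 23*x + 66)/(x**3 - 8*x**2 + 11*x + 20)) dx by partial fractions, (x**2 - 23*x + 66)/(x**3 - 8*x**2 + 11*x + 20) = 3/(x + 1) + 2/(x - 4) - 4/(x - 5): now ∫(-4/(x - 5)) dx + ∫(2/(x - 4)) dx + ∫(3/(x + 1)) dx.
Step 2. Evaluate the standard form [assuming x > 5]: now -4*log(x - 5) + ∫(2/(x - 4)) dx + ∫(3/(x + 1)) dx.
Step 3. Evaluate the standard form [assuming x > 4]: now -4*log(x - 5) + 2*log(x - 4) + ∫(3/(x + 1)) dx.
Step 4. Evaluate the standard form [assuming x > -1]: now -4*log(x - 5) + 2*log(x - 4) + 3*log(x + 1).
Answer: -4*log(x - 5) + 2*log(x - 4) + 3*log(x + 1).


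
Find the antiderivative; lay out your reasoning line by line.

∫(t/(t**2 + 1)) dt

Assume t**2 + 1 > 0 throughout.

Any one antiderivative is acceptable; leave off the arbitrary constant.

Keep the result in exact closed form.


Step 1. Substitute u = t**2 + 1, turning ∫(t/(t**2 + 1)) dt into ∫(1/(2*u)) du: now ∫(1/(2*u)) du.
Step 2. Evaluate the standard form [assuming u > 0]: now log(u)/2.
Step 3. Substitute back u = t**2 + 1: now log(t**2 + 1)/2.
Answer: log(t**2 + 1)/2.


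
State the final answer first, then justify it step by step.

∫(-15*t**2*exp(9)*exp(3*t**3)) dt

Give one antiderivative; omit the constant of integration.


The answer is -5*exp(3*t**3 + 9)/3.
Step 1. Substitute u = t**3 + 3, turning ∫(-15*t**2*exp(9)*exp(3*t**3)) dt into ∫(-5*exp(3*u)) du: now ∫(-5*exp(3*u)) du.
Step 2. Evaluate the standard form: now -5*exp(3*u)/3.
Step 3. Substitute back u = t**3 + 3: now -5*exp(3*t**3 + 9)/3.
Answer: -5*exp(3*t**3 + 9)/3.


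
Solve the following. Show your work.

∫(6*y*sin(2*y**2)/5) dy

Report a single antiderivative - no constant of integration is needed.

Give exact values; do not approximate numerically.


Step 1. Substitute u = y**2, turning ∫(6*y*sin(2*y**2)/5) dy into ∫(3*sin(2*u)/5) du: now ∫(3*sin(2*u)/5) du.
Step 2. Evaluate the standard form: now -3*cos(2*u)/10.
Step 3. Substitute back u = y**2: now -3*cos(2*y**2)/10.
Answer: -3*cos(2*y**2)/10.


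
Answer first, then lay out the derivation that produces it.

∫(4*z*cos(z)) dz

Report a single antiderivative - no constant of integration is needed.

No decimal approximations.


The answer is 4*z*sin(z) + 4*cos(z).
Step 1. Integrate ∫(4*z*cos(z)) dz by parts with u = z, dv = (4*cos(z)) dz, so v = 4*sin(z): now 4*z*sin(z) + ∫(-4*sin(z)) dz.
Step 2. Evaluate the standard form: now 4*z*sin(z) + 4*cos(z).
Answer: 4*z*sin(z) + 4*cos(z).


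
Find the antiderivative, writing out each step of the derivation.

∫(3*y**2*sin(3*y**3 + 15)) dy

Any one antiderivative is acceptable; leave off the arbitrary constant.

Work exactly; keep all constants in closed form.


Step 1. Substitute u = y**3 + 5, turning ∫(3*y**2*sin(3*y**3 + 15)) dy into ∫(sin(3*u)) du: now ∫(sin(3*u)) du.
Step 2. Evaluate the standard form: now -cos(3*u)/3.
Step 3. Substitute back u = y**3 + 5: now -cos(3*y**3 + 15)/3.
Answer: -cos(3*y**3 + 15)/3.


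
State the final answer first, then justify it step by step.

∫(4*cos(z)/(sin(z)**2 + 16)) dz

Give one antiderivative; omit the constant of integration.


The answer is atan(sin(z)/4).
Step 1. Substitute u = sin(z), turning ∫(4*cos(z)/(sin(z)**2 + 16)) dz into ∫(4/(u**2 + 16)) du: now ∫(4/(u**2 + 16)) du.
Step 2. Evaluate the standard form: now atan(u/4).
Step 3. Substitute back u = sin(z): now atan(sin(z)/4).
Answer: atan(sin(z)/4).


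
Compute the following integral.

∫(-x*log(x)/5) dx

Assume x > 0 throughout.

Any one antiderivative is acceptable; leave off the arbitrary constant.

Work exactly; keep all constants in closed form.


Answer: -x**2*log(x)/10 + x**2/20.


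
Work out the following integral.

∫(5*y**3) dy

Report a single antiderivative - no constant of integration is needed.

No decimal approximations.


Answer: 5*y**4/4.


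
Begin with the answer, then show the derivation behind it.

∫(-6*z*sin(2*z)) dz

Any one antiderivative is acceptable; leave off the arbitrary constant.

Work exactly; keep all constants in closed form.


The answer is 3*z*cos(2*z) - 3*sin(2*z)/2.
Step 1. Integrate ∫(-6*z*sin(2*z)) dz by parts with u = z, dv = (-6*sin(2*z)) dz, so v = 3*cos(2*z): now 3*z*cos(2*z) + ∫(-3*cos(2*z)) dz.
Step 2. Evaluate the standard form: now 3*z*cos(2*z) - 3*sin(2*z)/2.
Answer: 3*z*cos(2*z) - 3*sin(2*z)/2.


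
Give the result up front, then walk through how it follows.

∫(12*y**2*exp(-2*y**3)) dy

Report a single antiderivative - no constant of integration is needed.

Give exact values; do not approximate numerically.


The answer is -2*exp(-2*y**3).
Step 1. Substitute u = y**3, turning ∫(12*y**2*exp(-2*y**3)) dy into ∫(4*exp(-2*u)) du: now ∫(4*exp(-2*u)) du.
Step 2. Evaluate the standard form: now -2*exp(-2*u).
Step 3. Substitute back u = y**3: now -2*exp(-2*y**3).
Answer: -2*exp(-2*y**3).


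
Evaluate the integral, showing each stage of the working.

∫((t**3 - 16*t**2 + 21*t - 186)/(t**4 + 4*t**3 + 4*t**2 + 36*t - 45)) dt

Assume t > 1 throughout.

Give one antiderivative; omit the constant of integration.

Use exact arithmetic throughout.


Step 1. Decompose ∫((t**3 - 16*t**2 + 21*t - 186)/(t**4 + 4*t**3 + 4*t**2 + 36*t - 45)) dt by partial fractions, (t**3 - 16*t**2 + 21*t - 186)/(t**4 + 4*t**3 + 4*t**2 + 36*t - 45) = 3/(t**2 + 9) + 4/(t + 5) - 3/(t - 1): now ∫(-3/(t - 1)) dt + ∫(4/(t + 5)) dt + ∫(3/(t**2 + 9)) dt.
Step 2. Evaluate the standard form [assuming t > 1]: now -3*log(t - 1) + ∫(4/(t + 5)) dt + ∫(3/(t**2 + 9)) dt.
Step 3. Evaluate the standard form [assuming t > -5]: now -3*log(t - 1) + 4*log(t + 5) + ∫(3/(t**2 + 9)) dt.
Step 4. Evaluate the standard form: now -3*log(t - 1) + 4*log(t + 5) + atan(t/3).
Answer: -3*log(t - 1) + 4*log(t + 5) + atan(t/3).


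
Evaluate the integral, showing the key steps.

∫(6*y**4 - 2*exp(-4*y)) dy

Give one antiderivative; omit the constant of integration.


Step 1. Rewrite: now ∫(6*y**4) dy + ∫(-2*exp(-4*y)) dy.
Step 2. Evaluate the standard form: now ∫(6*y**4) dy + exp(-4*y)/2.
Step 3. Evaluate the standard form: now 6*y**5/5 + exp(-4*y)/2.
Answer: 6*y**5/5 + exp(-4*y)/2.


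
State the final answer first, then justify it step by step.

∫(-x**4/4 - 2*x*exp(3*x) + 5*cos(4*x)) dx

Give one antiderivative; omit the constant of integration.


The answer is -x**5/20 - 2*x*exp(3*x)/3 + 2*exp(3*x)/9 + 5*sin(4*x)/4.
Step 1. Rewrite: now ∫(-x**4/4) dx + ∫(-2*x*exp(3*x)) dx + ∫(5*cos(4*x)) dx.
Step 2. Integrate ∫(-2*x*exp(3*x)) dx by parts with u = x, dv = (-2*exp(3*x)) dx, so v = -2*exp(3*x)/3: now -2*x*exp(3*x)/3 + ∫(-x**4/4) dx + ∫(2*exp(3*x)/3) dx + ∫(5*cos(4*x)) dx.
Step 3. Evaluate the standard form: now -2*x*exp(3*x)/3 + 2*exp(3*x)/9 + ∫(-x**4/4) dx + ∫(5*cos(4*x)) dx.
Step 4. Evaluate the standard form: now -2*x*exp(3*x)/3 + 2*exp(3*x)/9 + 5*sin(4*x)/4 + ∫(-x**4/4) dx.
Step 5. Evaluate the standard form: now -x**5/20 - 2*x*exp(3*x)/3 + 2*exp(3*x)/9 + 5*sin(4*x)/4.
Answer: -x**5/20 - 2*x*exp(3*x)/3 + 2*exp(3*x)/9 + 5*sin(4*x)/4.


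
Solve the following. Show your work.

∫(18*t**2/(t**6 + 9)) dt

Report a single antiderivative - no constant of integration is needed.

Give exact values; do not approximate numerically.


Step 1. Substitute u = t**3, turning ∫(18*t**2/(t**6 + 9)) dt into ∫(6/(u**2 + 9)) du: now ∫(6/(u**2 + 9)) du.
Step 2. Evaluate the standard form: now 2*atan(u/3).
Step 3. Substitute back u = t**3: now 2*atan(t**3/3).
Answer: 2*atan(t**3/3).


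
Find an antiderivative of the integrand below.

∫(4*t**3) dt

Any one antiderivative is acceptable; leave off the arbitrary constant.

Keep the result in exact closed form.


Answer: t**4.


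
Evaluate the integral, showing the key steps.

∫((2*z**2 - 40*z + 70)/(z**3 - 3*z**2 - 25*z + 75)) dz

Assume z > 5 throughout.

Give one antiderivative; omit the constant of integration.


Step 1. Decompose ∫((2*z**2 - 40*z + 70)/(z**3 - 3*z**2 - 25*z + 75)) dz by partial fractions, (2*z**2 - 40*z + 70)/(z**3 - 3*z**2 - 25*z + 75) = 4/(z + 5) + 2/(z - 3) - 4/(z - 5): now ∫(-4/(z - 5)) dz + ∫(2/(z - 3)) dz + ∫(4/(z + 5)) dz.
Step 2. Evaluate the standard form [assuming z > 3]: now 2*log(z - 3) + ∫(-4/(z - 5)) dz + ∫(4/(z + 5)) dz.
Step 3. Evaluate the standard form [assuming z > 5]: now -4*log(z - 5) + 2*log(z - 3) + ∫(4/(z + 5)) dz.
Step 4. Evaluate the standard form [assuming z > -5]: now -4*log(z - 5) + 2*log(z - 3) + 4*log(z + 5).
Answer: -4*log(z - 5) + 2*log(z - 3) + 4*log(z + 5).


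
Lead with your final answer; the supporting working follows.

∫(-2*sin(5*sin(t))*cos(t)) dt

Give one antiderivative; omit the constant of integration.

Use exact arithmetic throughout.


The answer is 2*cos(5*sin(t))/5.
Step 1. Substitute u = sin(t), turning ∫(-2*sin(5*sin(t))*cos(t)) dt into ∫(-2*sin(5*u)) du: now ∫(-2*sin(5*u)) du.
Step 2. Evaluate the standard form: now 2*cos(5*u)/5.
Step 3. Substitute back u = sin(t): now 2*cos(5*sin(t))/5.
Answer: 2*cos(5*sin(t))/5.


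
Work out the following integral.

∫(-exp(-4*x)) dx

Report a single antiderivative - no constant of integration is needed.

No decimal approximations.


Answer: exp(-4*x)/4.


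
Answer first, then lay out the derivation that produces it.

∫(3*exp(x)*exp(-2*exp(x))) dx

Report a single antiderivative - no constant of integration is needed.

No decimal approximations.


The answer is -3*exp(-2*exp(x))/2.
Step 1. Substitute u = exp(x), turning ∫(3*exp(x)*exp(-2*exp(x))) dx into ∫(3*exp(-2*u)) du: now ∫(3*exp(-2*u)) du.
Step 2. Evaluate the standard form: now -3*exp(-2*u)/2.
Step 3. Substitute back u = exp(x): now -3*exp(-2*exp(x))/2.
Answer: -3*exp(-2*exp(x))/2.


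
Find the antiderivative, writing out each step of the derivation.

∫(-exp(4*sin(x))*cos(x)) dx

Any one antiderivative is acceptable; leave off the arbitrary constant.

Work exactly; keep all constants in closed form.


Step 1. Substitute u = sin(x), turning ∫(-exp(4*sin(x))*cos(x)) dx into ∫(-exp(4*u)) du: now ∫(-exp(4*u)) du.
Step 2. Evaluate the standard form: now -exp(4*u)/4.
Step 3. Substitute back u = sin(x): now -exp(4*sin(x))/4.
Answer: -exp(4*sin(x))/4.


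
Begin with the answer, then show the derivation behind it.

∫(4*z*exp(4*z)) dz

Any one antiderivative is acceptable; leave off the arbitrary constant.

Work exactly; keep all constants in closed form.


The answer is z*exp(4*z) - exp(4*z)/4.
Step 1. Integrate ∫(4*z*exp(4*z)) dz by parts with u = z, dv = (4*exp(4*z)) dz, so v = exp(4*z): now z*exp(4*z) + ∫(-exp(4*z)) dz.
Step 2. Evaluate the standard form: now z*exp(4*z) - exp(4*z)/4.
Answer: z*exp(4*z) - exp(4*z)/4.


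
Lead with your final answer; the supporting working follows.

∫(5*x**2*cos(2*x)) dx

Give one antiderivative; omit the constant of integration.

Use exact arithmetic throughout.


The answer is 5*x**2*sin(2*x)/2 + 5*x*cos(2*x)/2 - 5*sin(2*x)/4.
Step 1. Integrate ∫(5*x**2*cos(2*x)) dx by parts with u = x**2, dv = (5*cos(2*x)) dx, so v = 5*sin(2*x)/2: now 5*x**2*sin(2*x)/2 + ∫(-5*x*sin(2*x)) dx.
Step 2. Integrate ∫(-5*x*sin(2*x)) dx by parts with u = x, dv = (-5*sin(2*x)) dx, so v = 5*cos(2*x)/2: now 5*x**2*sin(2*x)/2 + 5*x*cos(2*x)/2 + ∫(-5*cos(2*x)/2) dx.
Step 3. Evaluate the standard form: now 5*x**2*sin(2*x)/2 + 5*x*cos(2*x)/2 - 5*sin(2*x)/4.
Answer: 5*x**2*sin(2*x)/2 + 5*x*cos(2*x)/2 - 5*sin(2*x)/4.


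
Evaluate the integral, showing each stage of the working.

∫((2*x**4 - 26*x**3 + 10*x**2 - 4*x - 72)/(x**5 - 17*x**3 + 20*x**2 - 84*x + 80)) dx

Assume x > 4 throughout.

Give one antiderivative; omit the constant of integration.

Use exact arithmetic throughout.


Step 1. Decompose ∫((2*x**4 - 26*x**3 + 10*x**2 - 4*x - 72)/(x**5 - 17*x**3 + 20*x**2 - 84*x + 80)) dx by partial fractions, (2*x**4 - 26*x**3 + 10*x**2 - 4*x - 72)/(x**5 - 17*x**3 + 20*x**2 - 84*x + 80) = -4/(x**2 + 4) + 3/(x + 5) + 1/(x - 1) - 2/(x - 4): now ∫(-2/(x - 4)) dx + ∫(1/(x - 1)) dx + ∫(3/(x + 5)) dx + ∫(-4/(x**2 + 4)) dx.
Step 2. Evaluate the standard form [assuming x > 4]: now -2*log(x - 4) + ∫(1/(x - 1)) dx + ∫(3/(x + 5)) dx + ∫(-4/(x**2 + 4)) dx.
Step 3. Evaluate the standard form [assuming x > -5]: now -2*log(x - 4) + 3*log(x + 5) + ∫(1/(x - 1)) dx + ∫(-4/(x**2 + 4)) dx.
Step 4. Evaluate the standard form [assuming x > 1]: now -2*log(x - 4) + log(x - 1) + 3*log(x + 5) + ∫(-4/(x**2 + 4)) dx.
Step 5. Evaluate the standard form: now -2*log(x - 4) + log(x - 1) + 3*log(x + 5) - 2*atan(x/2).
Answer: -2*log(x - 4) + log(x - 1) + 3*log(x + 5) - 2*atan(x/2).


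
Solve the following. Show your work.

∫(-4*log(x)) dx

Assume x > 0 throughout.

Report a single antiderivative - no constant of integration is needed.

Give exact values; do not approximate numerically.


Step 1. Integrate ∫(-4*log(x)) dx by parts with u = log(x), dv = (-4) dx, so v = -4*x [assuming x > 0]: now -4*x*log(x) + ∫(4) dx.
Step 2. Evaluate the standard form: now -4*x*log(x) + 4*x.
Answer: -4*x*log(x) + 4*x.


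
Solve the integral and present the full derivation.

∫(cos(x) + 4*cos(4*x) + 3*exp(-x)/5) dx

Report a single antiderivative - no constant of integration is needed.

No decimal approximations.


Step 1. Rewrite: now ∫(3*exp(-x)/5) dx + ∫(cos(x)) dx + ∫(4*cos(4*x)) dx.
Step 2. Evaluate the standard form: now ∫(cos(x)) dx + ∫(4*cos(4*x)) dx - 3*exp(-x)/5.
Step 3. Evaluate the standard form: now sin(4*x) + ∫(cos(x)) dx - 3*exp(-x)/5.
Step 4. Evaluate the standard form: now sin(x) + sin(4*x) - 3*exp(-x)/5.
Answer: sin(x) + sin(4*x) - 3*exp(-x)/5.


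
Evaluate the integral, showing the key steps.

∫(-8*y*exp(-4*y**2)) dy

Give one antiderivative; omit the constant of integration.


Step 1. Substitute u = y**2, turning ∫(-8*y*exp(-4*y**2)) dy into ∫(-4*exp(-4*u)) du: now ∫(-4*exp(-4*u)) du.
Step 2. Evaluate the standard form: now exp(-4*u).
Step 3. Substitute back u = y**2: now exp(-4*y**2).
Answer: exp(-4*y**2).


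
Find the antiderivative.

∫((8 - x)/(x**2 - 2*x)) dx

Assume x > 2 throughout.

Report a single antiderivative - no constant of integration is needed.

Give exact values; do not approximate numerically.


Answer: -4*log(x) + 3*log(x - 2).


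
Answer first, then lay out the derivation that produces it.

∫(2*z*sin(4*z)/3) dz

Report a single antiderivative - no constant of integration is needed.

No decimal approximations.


The answer is -z*cos(4*z)/6 + sin(4*z)/24.
Step 1. Integrate ∫(2*z*sin(4*z)/3) dz by parts with u = z, dv = (2*sin(4*z)/3) dz, so v = -cos(4*z)/6: now -z*cos(4*z)/6 + ∫(cos(4*z)/6) dz.
Step 2. Evaluate the standard form: now -z*cos(4*z)/6 + sin(4*z)/24.
Answer: -z*cos(4*z)/6 + sin(4*z)/24.


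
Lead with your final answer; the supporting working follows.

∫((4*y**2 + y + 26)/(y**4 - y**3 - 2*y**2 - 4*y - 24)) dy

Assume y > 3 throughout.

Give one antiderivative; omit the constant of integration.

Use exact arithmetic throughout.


The answer is log(y - 3) - log(y + 2) - atan(y/2)/2.
Step 1. Decompose ∫((4*y**2 + y + 26)/(y**4 - y**3 - 2*y**2 - 4*y - 24)) dy by partial fractions, (4*y**2 + y + 26)/(y**4 - y**3 - 2*y**2 - 4*y - 24) = -1/(y**2 + 4) - 1/(y + 2) + 1/(y - 3): now ∫(1/(y - 3)) dy + ∫(-1/(y + 2)) dy + ∫(-1/(y**2 + 4)) dy.
Step 2. Evaluate the standard form [assuming y > 3]: now log(y - 3) + ∫(-1/(y + 2)) dy + ∫(-1/(y**2 + 4)) dy.
Step 3. Evaluate the standard form [assuming y > -2]: now log(y - 3) - log(y + 2) + ∫(-1/(y**2 + 4)) dy.
Step 4. Evaluate the standard form: now log(y - 3) - log(y + 2) - atan(y/2)/2.
Answer: log(y - 3) - log(y + 2) - atan(y/2)/2.


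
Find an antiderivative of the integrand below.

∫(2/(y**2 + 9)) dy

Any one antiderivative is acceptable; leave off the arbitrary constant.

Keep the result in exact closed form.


Answer: 2*atan(y/3)/3.


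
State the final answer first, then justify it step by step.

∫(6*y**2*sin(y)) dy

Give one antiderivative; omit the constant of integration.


The answer is -6*y**2*cos(y) + 12*y*sin(y) + 12*cos(y).
Step 1. Integrate ∫(6*y**2*sin(y)) dy by parts with u = y**2, dv = (6*sin(y)) dy, so v = -6*cos(y): now -6*y**2*cos(y) + ∫(12*y*cos(y)) dy.
Step 2. Integrate ∫(12*y*cos(y)) dy by parts with u = y, dv = (12*cos(y)) dy, so v = 12*sin(y): now -6*y**2*cos(y) + 12*y*sin(y) + ∫(-12*sin(y)) dy.
Step 3. Evaluate the standard form: now -6*y**2*cos(y) + 12*y*sin(y) + 12*cos(y).
Answer: -6*y**2*cos(y) + 12*y*sin(y) + 12*cos(y).


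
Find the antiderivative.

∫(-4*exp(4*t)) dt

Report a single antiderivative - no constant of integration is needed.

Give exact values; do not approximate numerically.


Answer: -exp(4*t).


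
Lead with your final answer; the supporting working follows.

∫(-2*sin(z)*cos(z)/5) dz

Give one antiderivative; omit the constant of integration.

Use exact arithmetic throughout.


The answer is -sin(z)**2/5.
Step 1. Substitute u = sin(z), turning ∫(-2*sin(z)*cos(z)/5) dz into ∫(-2*u/5) du: now ∫(-2*u/5) du.
Step 2. Evaluate the standard form: now -u**2/5.
Step 3. Substitute back u = sin(z): now -sin(z)**2/5.
Answer: -sin(z)**2/5.


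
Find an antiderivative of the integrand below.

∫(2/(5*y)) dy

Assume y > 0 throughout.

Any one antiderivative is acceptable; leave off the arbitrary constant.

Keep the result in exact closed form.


Answer: 2*log(y)/5.


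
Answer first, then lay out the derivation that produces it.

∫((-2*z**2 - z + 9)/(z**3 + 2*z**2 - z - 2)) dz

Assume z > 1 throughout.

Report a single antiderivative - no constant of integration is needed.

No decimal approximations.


The answer is log(z - 1) - 4*log(z + 1) + log(z + 2).
Step 1. Decompose ∫((-2*z**2 - z + 9)/(z**3 + 2*z**2 - z - 2)) dz by partial fractions, (-2*z**2 - z + 9)/(z**3 + 2*z**2 - z - 2) = 1/(z + 2) - 4/(z + 1) + 1/(z - 1): now ∫(1/(z - 1)) dz + ∫(-4/(z + 1)) dz + ∫(1/(z + 2)) dz.
Step 2. Evaluate the standard form [assuming z > 1]: now log(z - 1) + ∫(-4/(z + 1)) dz + ∫(1/(z + 2)) dz.
Step 3. Evaluate the standard form [assuming z > -1]: now log(z - 1) - 4*log(z + 1) + ∫(1/(z + 2)) dz.
Step 4. Evaluate the standard form [assuming z > -2]: now log(z - 1) - 4*log(z + 1) + log(z + 2).
Answer: log(z - 1) - 4*log(z + 1) + log(z + 2).


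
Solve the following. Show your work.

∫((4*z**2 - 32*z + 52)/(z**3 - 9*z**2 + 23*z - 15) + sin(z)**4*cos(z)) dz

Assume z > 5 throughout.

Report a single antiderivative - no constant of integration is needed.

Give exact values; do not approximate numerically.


Step 1. Rewrite: now ∫((4*z**2 - 32*z + 52)/(z**3 - 9*z**2 + 23*z - 15)) dz + ∫(sin(z)**4*cos(z)) dz.
Step 2. Substitute u = sin(z), turning ∫(sin(z)**4*cos(z)) dz into ∫(u**4) du: now ∫(u**4) du + ∫((4*z**2 - 32*z + 52)/(z**3 - 9*z**2 + 23*z - 15)) dz.
Step 3. Evaluate the standard form: now u**5/5 + ∫((4*z**2 - 32*z + 52)/(z**3 - 9*z**2 + 23*z - 15)) dz.
Step 4. Substitute back u = sin(z): now sin(z)**5/5 + ∫((4*z**2 - 32*z + 52)/(z**3 - 9*z**2 + 23*z - 15)) dz.
Step 5. Decompose ∫((4*z**2 - 32*z + 52)/(z**3 - 9*z**2 + 23*z - 15)) dz by partial fractions, (4*z**2 - 32*z + 52)/(z**3 - 9*z**2 + 23*z - 15) = 3/(z - 1) + 2/(z - 3) - 1/(z - 5): now sin(z)**5/5 + ∫(-1/(z - 5)) dz + ∫(2/(z - 3)) dz + ∫(3/(z - 1)) dz.
Step 6. Evaluate the standard form [assuming z > 3]: now 2*log(z - 3) + sin(z)**5/5 + ∫(-1/(z - 5)) dz + ∫(3/(z - 1)) dz.
Step 7. Evaluate the standard form [assuming z > 1]: now 2*log(z - 3) + 3*log(z - 1) + sin(z)**5/5 + ∫(-1/(z - 5)) dz.
Step 8. Evaluate the standard form [assuming z > 5]: now -log(z - 5) + 2*log(z - 3) + 3*log(z - 1) + sin(z)**5/5.
Answer: -log(z - 5) + 2*log(z - 3) + 3*log(z - 1) + sin(z)**5/5.


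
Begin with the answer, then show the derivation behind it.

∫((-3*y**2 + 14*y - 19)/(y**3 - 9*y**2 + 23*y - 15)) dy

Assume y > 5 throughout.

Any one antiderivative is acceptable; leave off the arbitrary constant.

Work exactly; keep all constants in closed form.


The answer is -3*log(y - 5) + log(y - 3) - log(y - 1).
Step 1. Decompose ∫((-3*y**2 + 14*y - 19)/(y**3 - 9*y**2 + 23*y - 15)) dy by partial fractions, (-3*y**2 + 14*y - 19)/(y**3 - 9*y**2 + 23*y - 15) = -1/(y - 1) + 1/(y - 3) - 3/(y - 5): now ∫(-3/(y - 5)) dy + ∫(1/(y - 3)) dy + ∫(-1/(y - 1)) dy.
Step 2. Evaluate the standard form [assuming y > 1]: now -log(y - 1) + ∫(-3/(y - 5)) dy + ∫(1/(y - 3)) dy.
Step 3. Evaluate the standard form [assuming y > 3]: now log(y - 3) - log(y - 1) + ∫(-3/(y - 5)) dy.
Step 4. Evaluate the standard form [assuming y > 5]: now -3*log(y - 5) + log(y - 3) - log(y - 1).
Answer: -3*log(y - 5) + log(y - 3) - log(y - 1).


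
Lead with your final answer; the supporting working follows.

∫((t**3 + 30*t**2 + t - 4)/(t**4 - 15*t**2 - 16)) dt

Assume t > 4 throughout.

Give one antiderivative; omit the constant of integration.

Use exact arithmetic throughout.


The answer is 4*log(t - 4) - 3*log(t + 4) + 2*atan(t).
Step 1. Decompose ∫((t**3 + 30*t**2 + t - 4)/(t**4 - 15*t**2 - 16)) dt by partial fractions, (t**3 + 30*t**2 + t - 4)/(t**4 - 15*t**2 - 16) = 2/(t**2 + 1) - 3/(t + 4) + 4/(t - 4): now ∫(4/(t - 4)) dt + ∫(-3/(t + 4)) dt + ∫(2/(t**2 + 1)) dt.
Step 2. Evaluate the standard form [assuming t > 4]: now 4*log(t - 4) + ∫(-3/(t + 4)) dt + ∫(2/(t**2 + 1)) dt.
Step 3. Evaluate the standard form [assuming t > -4]: now 4*log(t - 4) - 3*log(t + 4) + ∫(2/(t**2 + 1)) dt.
Step 4. Evaluate the standard form: now 4*log(t - 4) - 3*log(t + 4) + 2*atan(t).
Answer: 4*log(t - 4) - 3*log(t + 4) + 2*atan(t).


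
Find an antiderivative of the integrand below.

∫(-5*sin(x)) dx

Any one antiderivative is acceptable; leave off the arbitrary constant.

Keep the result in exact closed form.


Answer: 5*cos(x).


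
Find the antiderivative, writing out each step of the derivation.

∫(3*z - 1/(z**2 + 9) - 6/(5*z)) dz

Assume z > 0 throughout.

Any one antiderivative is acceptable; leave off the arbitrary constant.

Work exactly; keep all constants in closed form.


Step 1. Rewrite: now ∫(-6/(5*z)) dz + ∫(3*z) dz + ∫(-1/(z**2 + 9)) dz.
Step 2. Evaluate the standard form: now -atan(z/3)/3 + ∫(-6/(5*z)) dz + ∫(3*z) dz.
Step 3. Evaluate the standard form: now 3*z**2/2 - atan(z/3)/3 + ∫(-6/(5*z)) dz.
Step 4. Evaluate the standard form [assuming z > 0]: now 3*z**2/2 - 6*log(z)/5 - atan(z/3)/3.
Answer: 3*z**2/2 - 6*log(z)/5 - atan(z/3)/3.


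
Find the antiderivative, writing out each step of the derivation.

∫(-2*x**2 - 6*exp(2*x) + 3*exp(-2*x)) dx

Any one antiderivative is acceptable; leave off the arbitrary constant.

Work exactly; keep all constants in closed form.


Step 1. Rewrite: now ∫(-2*x**2) dx + ∫(3*exp(-2*x)) dx + ∫(-6*exp(2*x)) dx.
Step 2. Evaluate the standard form: now -3*exp(2*x) + ∫(-2*x**2) dx + ∫(3*exp(-2*x)) dx.
Step 3. Evaluate the standard form: now -2*x**3/3 - 3*exp(2*x) + ∫(3*exp(-2*x)) dx.
Step 4. Evaluate the standard form: now -2*x**3/3 - 3*exp(2*x) - 3*exp(-2*x)/2.
Answer: -2*x**3/3 - 3*exp(2*x) - 3*exp(-2*x)/2.


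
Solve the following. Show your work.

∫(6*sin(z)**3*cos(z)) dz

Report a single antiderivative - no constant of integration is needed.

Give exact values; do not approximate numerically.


Step 1. Substitute u = sin(z), turning ∫(6*sin(z)**3*cos(z)) dz into ∫(6*u**3) du: now ∫(6*u**3) du.
Step 2. Evaluate the standard form: now 3*u**4/2.
Step 3. Substitute back u = sin(z): now 3*sin(z)**4/2.
Answer: 3*sin(z)**4/2.


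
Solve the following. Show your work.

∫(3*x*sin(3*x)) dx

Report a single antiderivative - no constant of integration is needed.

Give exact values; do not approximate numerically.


Step 1. Integrate ∫(3*x*sin(3*x)) dx by parts with u = x, dv = (3*sin(3*x)) dx, so v = -cos(3*x): now -x*cos(3*x) + ∫(cos(3*x)) dx.
Step 2. Evaluate the standard form: now -x*cos(3*x) + sin(3*x)/3.
Answer: -x*cos(3*x) + sin(3*x)/3.


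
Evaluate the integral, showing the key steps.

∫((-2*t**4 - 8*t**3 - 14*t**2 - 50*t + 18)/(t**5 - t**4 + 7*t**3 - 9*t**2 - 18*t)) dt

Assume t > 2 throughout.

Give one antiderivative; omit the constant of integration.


Step 1. Decompose ∫((-2*t**4 - 8*t**3 - 14*t**2 - 50*t + 18)/(t**5 - t**4 + 7*t**3 - 9*t**2 - 18*t)) dt by partial fractions, (-2*t**4 - 8*t**3 - 14*t**2 - 50*t + 18)/(t**5 - t**4 + 7*t**3 - 9*t**2 - 18*t) = -2/(t**2 + 9) + 2/(t + 1) - 3/(t - 2) - 1/t: now ∫(-1/t) dt + ∫(-3/(t - 2)) dt + ∫(2/(t + 1)) dt + ∫(-2/(t**2 + 9)) dt.
Step 2. Evaluate the standard form [assuming t > 0]: now -log(t) + ∫(-3/(t - 2)) dt + ∫(2/(t + 1)) dt + ∫(-2/(t**2 + 9)) dt.
Step 3. Evaluate the standard form [assuming t > -1]: now -log(t) + 2*log(t + 1) + ∫(-3/(t - 2)) dt + ∫(-2/(t**2 + 9)) dt.
Step 4. Evaluate the standard form [assuming t > 2]: now -log(t) - 3*log(t - 2) + 2*log(t + 1) + ∫(-2/(t**2 + 9)) dt.
Step 5. Evaluate the standard form: now -log(t) - 3*log(t - 2) + 2*log(t + 1) - 2*atan(t/3)/3.
Answer: -log(t) - 3*log(t - 2) + 2*log(t + 1) - 2*atan(t/3)/3.


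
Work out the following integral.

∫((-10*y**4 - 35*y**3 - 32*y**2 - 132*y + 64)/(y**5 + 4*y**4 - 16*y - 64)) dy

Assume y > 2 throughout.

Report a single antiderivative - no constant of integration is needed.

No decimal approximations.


Answer: -4*log(y - 2) - 5*log(y + 2) - log(y + 4) - atan(y/2)/2.


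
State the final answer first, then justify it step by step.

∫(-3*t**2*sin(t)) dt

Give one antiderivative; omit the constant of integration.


The answer is 3*t**2*cos(t) - 6*t*sin(t) - 6*cos(t).
Step 1. Integrate ∫(-3*t**2*sin(t)) dt by parts with u = t**2, dv = (-3*sin(t)) dt, so v = 3*cos(t): now 3*t**2*cos(t) + ∫(-6*t*cos(t)) dt.
Step 2. Integrate ∫(-6*t*cos(t)) dt by parts with u = t, dv = (-6*cos(t)) dt, so v = -6*sin(t): now 3*t**2*cos(t) - 6*t*sin(t) + ∫(6*sin(t)) dt.
Step 3. Evaluate the standard form: now 3*t**2*cos(t) - 6*t*sin(t) - 6*cos(t).
Answer: 3*t**2*cos(t) - 6*t*sin(t) - 6*cos(t).


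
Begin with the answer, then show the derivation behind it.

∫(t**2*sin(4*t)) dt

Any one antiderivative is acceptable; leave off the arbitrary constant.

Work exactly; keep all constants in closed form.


The answer is -t**2*cos(4*t)/4 + t*sin(4*t)/8 + cos(4*t)/32.
Step 1. Integrate ∫(t**2*sin(4*t)) dt by parts with u = t**2, dv = (sin(4*t)) dt, so v = -cos(4*t)/4: now -t**2*cos(4*t)/4 + ∫(t*cos(4*t)/2) dt.
Step 2. Integrate ∫(t*cos(4*t)/2) dt by parts with u = t, dv = (cos(4*t)/2) dt, so v = sin(4*t)/8: now -t**2*cos(4*t)/4 + t*sin(4*t)/8 + ∫(-sin(4*t)/8) dt.
Step 3. Evaluate the standard form: now -t**2*cos(4*t)/4 + t*sin(4*t)/8 + cos(4*t)/32.
Answer: -t**2*cos(4*t)/4 + t*sin(4*t)/8 + cos(4*t)/32.


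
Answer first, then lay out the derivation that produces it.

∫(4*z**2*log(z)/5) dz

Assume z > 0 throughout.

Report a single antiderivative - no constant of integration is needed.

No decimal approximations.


The answer is 4*z**3*log(z)/15 - 4*z**3/45.
Step 1. Integrate ∫(4*z**2*log(z)/5) dz by parts with u = log(z), dv = (4*z**2/5) dz, so v = 4*z**3/15 [assuming z > 0]: now 4*z**3*log(z)/15 + ∫(-4*z**2/15) dz.
Step 2. Evaluate the standard form: now 4*z**3*log(z)/15 - 4*z**3/45.
Answer: 4*z**3*log(z)/15 - 4*z**3/45.


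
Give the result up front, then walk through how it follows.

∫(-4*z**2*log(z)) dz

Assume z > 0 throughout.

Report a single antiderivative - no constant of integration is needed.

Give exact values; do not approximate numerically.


The answer is -4*z**3*log(z)/3 + 4*z**3/9.
Step 1. Integrate ∫(-4*z**2*log(z)) dz by parts with u = log(z), dv = (-4*z**2) dz, so v = -4*z**3/3 [assuming z > 0]: now -4*z**3*log(z)/3 + ∫(4*z**2/3) dz.
Step 2. Evaluate the standard form: now -4*z**3*log(z)/3 + 4*z**3/9.
Answer: -4*z**3*log(z)/3 + 4*z**3/9.


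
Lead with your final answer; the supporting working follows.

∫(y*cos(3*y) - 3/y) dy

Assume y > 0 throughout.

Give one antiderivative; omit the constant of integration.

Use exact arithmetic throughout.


The answer is y*sin(3*y)/3 - 3*log(y) + cos(3*y)/9.
Step 1. Rewrite: now ∫(-3/y) dy + ∫(y*cos(3*y)) dy.
Step 2. Integrate ∫(y*cos(3*y)) dy by parts with u = y, dv = (cos(3*y)) dy, so v = sin(3*y)/3: now y*sin(3*y)/3 + ∫(-3/y) dy + ∫(-sin(3*y)/3) dy.
Step 3. Evaluate the standard form: now y*sin(3*y)/3 + cos(3*y)/9 + ∫(-3/y) dy.
Step 4. Evaluate the standard form [assuming y > 0]: now y*sin(3*y)/3 - 3*log(y) + cos(3*y)/9.
Answer: y*sin(3*y)/3 - 3*log(y) + cos(3*y)/9.
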